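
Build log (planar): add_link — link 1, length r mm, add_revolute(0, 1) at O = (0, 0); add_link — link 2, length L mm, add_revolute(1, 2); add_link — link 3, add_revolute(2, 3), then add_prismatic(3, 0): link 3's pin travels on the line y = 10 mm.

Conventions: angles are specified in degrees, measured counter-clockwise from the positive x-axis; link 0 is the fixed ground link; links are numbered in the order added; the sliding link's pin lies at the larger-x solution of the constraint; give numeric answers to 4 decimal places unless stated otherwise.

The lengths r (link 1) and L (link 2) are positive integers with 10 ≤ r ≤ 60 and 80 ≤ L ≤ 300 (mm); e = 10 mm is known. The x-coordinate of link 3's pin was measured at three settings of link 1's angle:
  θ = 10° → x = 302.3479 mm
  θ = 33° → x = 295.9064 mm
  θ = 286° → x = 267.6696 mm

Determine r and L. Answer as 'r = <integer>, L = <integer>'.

constraint per measurement: (x − r cos θ)² + (r sin θ − e)² = L²
subtracting the θ₁ and θ₂ equations cancels the r² and L² terms:
r = (x₁² − x₂²) / (2[(x₁cos θ₁ + e sin θ₁) − (x₂cos θ₂ + e sin θ₂)]) = 42.0002 → r = 42
L² = (x₁ − r cos θ₁)² + (r sin θ₁ − e)² = 68121.0055 → L = 261.0000 → L = 261
check at θ₃=286°: x = 267.6696 (printed 267.6696) ✓

r = 42, L = 261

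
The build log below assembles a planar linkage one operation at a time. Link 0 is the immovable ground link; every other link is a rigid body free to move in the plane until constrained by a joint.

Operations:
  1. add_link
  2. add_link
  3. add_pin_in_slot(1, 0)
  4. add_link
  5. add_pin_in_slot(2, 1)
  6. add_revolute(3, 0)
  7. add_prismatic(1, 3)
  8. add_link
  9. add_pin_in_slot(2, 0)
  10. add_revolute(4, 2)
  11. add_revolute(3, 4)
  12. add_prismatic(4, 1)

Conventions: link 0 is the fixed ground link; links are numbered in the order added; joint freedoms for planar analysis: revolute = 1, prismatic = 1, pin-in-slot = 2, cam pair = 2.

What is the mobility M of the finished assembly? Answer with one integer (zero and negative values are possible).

link 0 = ground. State L|J1|J2 = 1|0|0
+link1  2|0|0
+link2  3|0|0
PS(1,0) f=2→J2  3|0|1
+link3  4|0|1
PS(2,1) f=2→J2  4|0|2
R(3,0) f=1→J1  4|1|2
P(1,3) f=1→J1  4|2|2
+link4  5|2|2
PS(2,0) f=2→J2  5|2|3
R(4,2) f=1→J1  5|3|3
R(3,4) f=1→J1  5|4|3
P(4,1) f=1→J1  5|5|3
M = 3(5−1)−2·5−3 = 12−10−3 = -1

M = -1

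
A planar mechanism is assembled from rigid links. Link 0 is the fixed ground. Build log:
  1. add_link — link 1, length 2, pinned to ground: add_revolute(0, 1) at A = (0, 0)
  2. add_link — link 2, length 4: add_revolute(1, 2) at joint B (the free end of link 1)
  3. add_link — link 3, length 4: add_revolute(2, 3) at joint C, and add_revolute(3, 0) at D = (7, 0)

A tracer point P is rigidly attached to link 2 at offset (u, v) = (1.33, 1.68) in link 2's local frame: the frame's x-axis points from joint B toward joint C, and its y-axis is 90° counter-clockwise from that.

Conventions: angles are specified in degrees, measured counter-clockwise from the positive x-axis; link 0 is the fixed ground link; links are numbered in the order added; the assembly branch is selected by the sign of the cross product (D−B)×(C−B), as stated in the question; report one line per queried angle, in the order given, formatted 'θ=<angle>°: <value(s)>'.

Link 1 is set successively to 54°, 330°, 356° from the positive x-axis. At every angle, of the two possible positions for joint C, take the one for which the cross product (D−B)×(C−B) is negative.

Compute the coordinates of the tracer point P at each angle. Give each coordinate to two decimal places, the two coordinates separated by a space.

A=(0,0), D=(7.00,0)
θ=54°: B = A + 2.00·(cos54°, sin54°) = (1.1756, 1.6180)
θ=54°: |BD| = 6.0450
θ=54°: circle(B,4.00) ∩ circle(D,4.00): a=3.0225, h=2.6200
θ=54°:   candidates: C₊=(4.7891,3.3334) cross=15.838; C₋=(3.3865,-1.7154) cross=-15.838
θ=54°:   branch - wants cross < 0 → take C=(3.3865,-1.7154) (cross=-15.838)
θ=54°: ex = (C−B)/|BC| = (0.5527,-0.8334); ey = (0.8334,0.5527)
θ=54°: P = B + 1.33·ex + 1.68·ey = (3.3107,1.4383)
θ=330°: B = A + 2.00·(cos330°, sin330°) = (1.7321, -1.0000)
θ=330°: |BD| = 5.3620
θ=330°: circle(B,4.00) ∩ circle(D,4.00): a=2.6810, h=2.9685
θ=330°:   candidates: C₊=(3.8124,2.4165) cross=15.917; C₋=(4.9196,-3.4165) cross=-15.917
θ=330°:   branch - wants cross < 0 → take C=(4.9196,-3.4165) (cross=-15.917)
θ=330°: ex = (C−B)/|BC| = (0.7969,-0.6041); ey = (0.6041,0.7969)
θ=330°: P = B + 1.33·ex + 1.68·ey = (3.8068,-0.4647)
θ=356°: B = A + 2.00·(cos356°, sin356°) = (1.9951, -0.1395)
θ=356°: |BD| = 5.0068
θ=356°: circle(B,4.00) ∩ circle(D,4.00): a=2.5034, h=3.1198
θ=356°:   candidates: C₊=(4.4106,3.0488) cross=15.620; C₋=(4.5845,-3.1883) cross=-15.620
θ=356°:   branch - wants cross < 0 → take C=(4.5845,-3.1883) (cross=-15.620)
θ=356°: ex = (C−B)/|BC| = (0.6473,-0.7622); ey = (0.7622,0.6473)
θ=356°: P = B + 1.33·ex + 1.68·ey = (4.1366,-0.0657)

θ=54°: 3.31 1.44
θ=330°: 3.81 -0.46
θ=356°: 4.14 -0.07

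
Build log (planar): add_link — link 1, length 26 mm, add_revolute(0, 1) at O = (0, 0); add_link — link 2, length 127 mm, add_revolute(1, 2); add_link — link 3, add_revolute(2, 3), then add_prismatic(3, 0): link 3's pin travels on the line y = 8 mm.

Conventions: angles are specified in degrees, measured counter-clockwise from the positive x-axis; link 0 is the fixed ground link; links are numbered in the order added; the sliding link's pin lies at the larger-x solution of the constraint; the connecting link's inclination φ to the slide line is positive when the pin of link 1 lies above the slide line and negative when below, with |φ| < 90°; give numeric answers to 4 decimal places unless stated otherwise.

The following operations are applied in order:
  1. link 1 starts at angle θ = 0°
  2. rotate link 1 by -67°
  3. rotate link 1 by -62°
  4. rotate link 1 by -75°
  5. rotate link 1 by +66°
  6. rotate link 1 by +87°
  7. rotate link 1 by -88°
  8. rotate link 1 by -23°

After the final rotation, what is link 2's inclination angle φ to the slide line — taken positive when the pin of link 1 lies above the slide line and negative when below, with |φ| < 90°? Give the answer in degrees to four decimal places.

geometry: r = 26 mm, L = 127 mm, e = 8 mm; θ starts at 0°
rotate link 1 by -67°: θ ← 0° -67° = -67°
rotate link 1 by -62°: θ ← -67° -62° = -129°
rotate link 1 by -75°: θ ← -129° -75° = -204°
rotate link 1 by +66°: θ ← -204° +66° = -138°
rotate link 1 by +87°: θ ← -138° +87° = -51°
rotate link 1 by -88°: θ ← -51° -88° = -139°
rotate link 1 by -23°: θ ← -139° -23° = -162°
h = r sin θ − e = -8.034442 − 8 = -16.034442
sin φ = h / L = -16.034442 / 127 = -0.12625545
φ = arcsin(-0.12625545) = -7.253262°

-7.2533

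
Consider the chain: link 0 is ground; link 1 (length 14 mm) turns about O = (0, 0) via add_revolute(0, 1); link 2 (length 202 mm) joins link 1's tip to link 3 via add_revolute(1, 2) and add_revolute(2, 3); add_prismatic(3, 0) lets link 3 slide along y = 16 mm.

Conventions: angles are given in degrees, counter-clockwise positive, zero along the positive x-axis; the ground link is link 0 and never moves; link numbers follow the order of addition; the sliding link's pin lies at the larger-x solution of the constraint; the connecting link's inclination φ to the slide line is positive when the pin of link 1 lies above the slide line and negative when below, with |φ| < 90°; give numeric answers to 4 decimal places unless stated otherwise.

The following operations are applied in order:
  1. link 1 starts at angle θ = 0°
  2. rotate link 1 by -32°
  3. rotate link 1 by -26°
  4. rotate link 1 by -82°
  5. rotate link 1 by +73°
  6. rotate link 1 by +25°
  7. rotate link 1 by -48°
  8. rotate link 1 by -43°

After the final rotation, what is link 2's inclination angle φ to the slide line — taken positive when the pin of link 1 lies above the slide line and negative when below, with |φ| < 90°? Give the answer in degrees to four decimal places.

geometry: r = 14 mm, L = 202 mm, e = 16 mm; θ starts at 0°
rotate link 1 by -32°: θ ← 0° -32° = -32°
rotate link 1 by -26°: θ ← -32° -26° = -58°
rotate link 1 by -82°: θ ← -58° -82° = -140°
rotate link 1 by +73°: θ ← -140° +73° = -67°
rotate link 1 by +25°: θ ← -67° +25° = -42°
rotate link 1 by -48°: θ ← -42° -48° = -90°
rotate link 1 by -43°: θ ← -90° -43° = -133°
h = r sin θ − e = -10.238952 − 16 = -26.238952
sin φ = h / L = -26.238952 / 202 = -0.12989580
φ = arcsin(-0.12989580) = -7.463571°

-7.4636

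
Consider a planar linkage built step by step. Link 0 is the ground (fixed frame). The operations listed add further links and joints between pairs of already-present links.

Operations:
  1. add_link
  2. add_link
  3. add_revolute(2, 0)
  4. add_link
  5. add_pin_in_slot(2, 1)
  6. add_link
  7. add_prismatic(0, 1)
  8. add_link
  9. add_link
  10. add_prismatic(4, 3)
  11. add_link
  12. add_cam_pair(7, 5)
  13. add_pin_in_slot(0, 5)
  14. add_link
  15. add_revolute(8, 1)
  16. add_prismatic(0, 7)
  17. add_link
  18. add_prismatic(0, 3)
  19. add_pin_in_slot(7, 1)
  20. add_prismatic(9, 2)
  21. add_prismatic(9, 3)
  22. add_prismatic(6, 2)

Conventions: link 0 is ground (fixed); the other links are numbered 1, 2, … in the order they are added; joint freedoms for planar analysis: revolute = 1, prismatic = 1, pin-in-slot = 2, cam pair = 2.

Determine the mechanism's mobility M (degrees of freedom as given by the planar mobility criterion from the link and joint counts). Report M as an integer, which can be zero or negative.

ground; <1,0,0>
#1 <2,0,0>
#2 <3,0,0>
R:2↔0 J1 <3,1,0>
#3 <4,1,0>
PS:2↔1 J2 <4,1,1>
#4 <5,1,1>
P:0↔1 J1 <5,2,1>
#5 <6,2,1>
#6 <7,2,1>
P:4↔3 J1 <7,3,1>
#7 <8,3,1>
C:7↔5 J2 <8,3,2>
PS:0↔5 J2 <8,3,3>
#8 <9,3,3>
R:8↔1 J1 <9,4,3>
P:0↔7 J1 <9,5,3>
#9 <10,5,3>
P:0↔3 J1 <10,6,3>
PS:7↔1 J2 <10,6,4>
P:9↔2 J1 <10,7,4>
P:9↔3 J1 <10,8,4>
P:6↔2 J1 <10,9,4>
3×9 − 2×9 − 1×4 = 5

M = 5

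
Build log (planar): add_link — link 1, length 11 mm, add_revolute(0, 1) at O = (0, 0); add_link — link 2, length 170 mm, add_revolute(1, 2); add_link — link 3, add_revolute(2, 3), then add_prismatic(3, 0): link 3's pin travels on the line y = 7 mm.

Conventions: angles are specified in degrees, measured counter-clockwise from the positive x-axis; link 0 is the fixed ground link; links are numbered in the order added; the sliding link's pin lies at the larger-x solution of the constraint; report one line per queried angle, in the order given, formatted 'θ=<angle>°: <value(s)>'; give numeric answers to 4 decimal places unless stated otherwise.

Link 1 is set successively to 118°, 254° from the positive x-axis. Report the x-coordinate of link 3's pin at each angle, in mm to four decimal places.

geometry: r = 11 mm, L = 170 mm, e = 7 mm
θ=118°: crank pin P = (r cos θ, r sin θ) = (-5.164187, 9.712424)
θ=118°: h = r sin θ − e = 9.712424 − 7 = 2.712424
θ=118°: x = r cos θ + √(L² − h²) = -5.164187 + 169.978360 = 164.814172
θ=254°: crank pin P = (r cos θ, r sin θ) = (-3.032011, -10.573879)
θ=254°: h = r sin θ − e = -10.573879 − 7 = -17.573879
θ=254°: x = r cos θ + √(L² − h²) = -3.032011 + 169.089204 = 166.057193

θ=118°: 164.8142
θ=254°: 166.0572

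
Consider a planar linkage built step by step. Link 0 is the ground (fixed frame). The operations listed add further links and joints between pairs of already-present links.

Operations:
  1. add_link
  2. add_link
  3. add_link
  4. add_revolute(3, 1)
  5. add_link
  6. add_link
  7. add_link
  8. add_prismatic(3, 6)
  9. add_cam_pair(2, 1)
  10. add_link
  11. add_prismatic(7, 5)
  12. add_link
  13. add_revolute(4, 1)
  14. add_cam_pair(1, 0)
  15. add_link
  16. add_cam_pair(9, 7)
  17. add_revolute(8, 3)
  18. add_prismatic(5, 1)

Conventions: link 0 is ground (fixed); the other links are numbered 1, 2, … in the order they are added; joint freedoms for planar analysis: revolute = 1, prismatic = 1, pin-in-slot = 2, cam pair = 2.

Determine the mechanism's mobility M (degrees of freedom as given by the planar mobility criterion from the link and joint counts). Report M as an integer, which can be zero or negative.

link 0 = ground. State L|J1|J2 = 1|0|0
+link1  2|0|0
+link2  3|0|0
+link3  4|0|0
R(3,1) f=1→J1  4|1|0
+link4  5|1|0
+link5  6|1|0
+link6  7|1|0
P(3,6) f=1→J1  7|2|0
C(2,1) f=2→J2  7|2|1
+link7  8|2|1
P(7,5) f=1→J1  8|3|1
+link8  9|3|1
R(4,1) f=1→J1  9|4|1
C(1,0) f=2→J2  9|4|2
+link9  10|4|2
C(9,7) f=2→J2  10|4|3
R(8,3) f=1→J1  10|5|3
P(5,1) f=1→J1  10|6|3
M = 3(10−1)−2·6−3 = 27−12−3 = 12

M = 12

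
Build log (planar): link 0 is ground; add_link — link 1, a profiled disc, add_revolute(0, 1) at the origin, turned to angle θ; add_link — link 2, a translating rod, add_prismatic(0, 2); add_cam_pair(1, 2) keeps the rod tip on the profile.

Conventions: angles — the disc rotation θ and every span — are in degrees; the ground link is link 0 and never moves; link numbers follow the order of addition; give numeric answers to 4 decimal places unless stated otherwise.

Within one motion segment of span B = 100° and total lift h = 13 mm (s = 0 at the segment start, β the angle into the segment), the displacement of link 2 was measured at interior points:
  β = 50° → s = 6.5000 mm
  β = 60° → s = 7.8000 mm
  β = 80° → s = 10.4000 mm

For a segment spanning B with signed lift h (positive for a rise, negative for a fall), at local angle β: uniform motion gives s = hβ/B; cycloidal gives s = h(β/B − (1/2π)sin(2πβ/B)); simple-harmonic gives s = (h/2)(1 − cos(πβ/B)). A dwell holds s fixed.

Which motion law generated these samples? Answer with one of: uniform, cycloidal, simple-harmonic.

candidates at β/B = r: uniform s = h·r (linear in β); cycloidal s = h·(r − sin(2πr)/(2π)); simple-harmonic s = (h/2)(1 − cos(πr))
β=50°: printed 6.5000 | uniform 6.5000, cycloidal 6.5000, simple-harmonic 6.5000
β=60°: printed 7.8000 | uniform 7.8000, cycloidal 9.0161, simple-harmonic 8.5086
β=80°: printed 10.4000 | uniform 10.4000, cycloidal 12.3677, simple-harmonic 11.7586
only one law matches every sample → uniform

uniform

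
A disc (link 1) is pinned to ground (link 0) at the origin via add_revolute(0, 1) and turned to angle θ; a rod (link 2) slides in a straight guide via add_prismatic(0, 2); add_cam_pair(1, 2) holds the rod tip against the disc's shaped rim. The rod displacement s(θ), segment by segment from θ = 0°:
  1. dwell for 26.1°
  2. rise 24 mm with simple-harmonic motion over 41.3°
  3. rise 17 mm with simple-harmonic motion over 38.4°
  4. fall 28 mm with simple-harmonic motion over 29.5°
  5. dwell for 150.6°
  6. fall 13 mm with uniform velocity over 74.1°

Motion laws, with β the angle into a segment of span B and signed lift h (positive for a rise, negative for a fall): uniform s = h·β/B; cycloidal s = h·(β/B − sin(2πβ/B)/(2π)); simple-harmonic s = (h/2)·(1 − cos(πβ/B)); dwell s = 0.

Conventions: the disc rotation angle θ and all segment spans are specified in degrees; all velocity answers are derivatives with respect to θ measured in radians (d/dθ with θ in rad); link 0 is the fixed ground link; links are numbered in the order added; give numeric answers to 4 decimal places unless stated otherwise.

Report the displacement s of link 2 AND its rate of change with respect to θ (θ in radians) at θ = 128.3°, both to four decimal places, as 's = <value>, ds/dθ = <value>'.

segment 1 (0° to 26.1°, dwell): s unchanged at 0.0000
segment 2 (26.1° to 67.4°, simple-harmonic, h = 24) is passed completely: s = 0.0000 + (24) = 24.0000
segment 3 (67.4° to 105.8°, simple-harmonic, h = 17) is passed completely: s = 24.0000 + (17) = 41.0000
θ = 128.3° falls in segment 4 (105.8° to 135.3°, simple-harmonic, h = -28): β = 128.3 − 105.8 = 22.5°, B = 29.5°; Δs = -28/2·(1 − cos(π·0.7627)) = -24.2868; s = 41.0000 − 24.2868 = 16.7132
velocity in seg [105.8°–135.3°] (simple-harmonic), θ in radians: β = 22.5° = 0.3927 rad, B = 29.5° = 0.5149 rad; ds/dθ = (πh/(2B)) sin(πβ/B) = (π·(-28)/(2·0.5149)) sin(π·0.7627) = -57.943926 mm/rad

s = 16.7132, ds/dθ = -57.9439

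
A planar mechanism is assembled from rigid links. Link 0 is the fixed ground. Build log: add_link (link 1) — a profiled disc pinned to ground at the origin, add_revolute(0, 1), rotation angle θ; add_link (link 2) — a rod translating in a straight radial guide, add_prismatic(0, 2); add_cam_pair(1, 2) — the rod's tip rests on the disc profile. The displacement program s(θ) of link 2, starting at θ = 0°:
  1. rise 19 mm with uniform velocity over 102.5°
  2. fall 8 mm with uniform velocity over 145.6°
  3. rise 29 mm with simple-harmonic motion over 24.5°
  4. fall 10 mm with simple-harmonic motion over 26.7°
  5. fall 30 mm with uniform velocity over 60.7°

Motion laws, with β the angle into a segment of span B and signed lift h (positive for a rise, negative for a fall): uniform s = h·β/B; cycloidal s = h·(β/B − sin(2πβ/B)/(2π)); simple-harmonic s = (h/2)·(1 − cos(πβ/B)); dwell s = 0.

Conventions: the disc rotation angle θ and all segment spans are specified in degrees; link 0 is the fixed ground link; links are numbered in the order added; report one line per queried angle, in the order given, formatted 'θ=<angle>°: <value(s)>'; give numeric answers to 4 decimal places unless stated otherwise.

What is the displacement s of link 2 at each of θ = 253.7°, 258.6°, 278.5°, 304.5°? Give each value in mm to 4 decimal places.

seg 1 [0°–102.5°] uniform, h=19: full span → s += 19 → s = 19.0000
seg 2 [102.5°–248.1°] uniform, h=-8: full span → s += -8 → s = 11.0000
seg 3 [248.1°–272.6°] simple-harmonic, h=29: θ=253.7° here. β=5.6, B=24.5. 29/2·(1 − cos(π·0.2286)) = 3.5805 → s = 14.5805
seg 3 [248.1°–272.6°] simple-harmonic, h=29: θ=258.6° here. β=10.5, B=24.5. 29/2·(1 − cos(π·0.4286)) = 11.2734 → s = 22.2734
seg 3 [248.1°–272.6°] simple-harmonic, h=29: full span → s += 29 → s = 40.0000
seg 4 [272.6°–299.3°] simple-harmonic, h=-10: θ=278.5° here. β=5.9, B=26.7. -10/2·(1 − cos(π·0.2210)) = -1.1572 → s = 38.8428
seg 4 [272.6°–299.3°] simple-harmonic, h=-10: full span → s += -10 → s = 30.0000
seg 5 [299.3°–360°] uniform, h=-30: θ=304.5° here. β=5.2, B=60.7. -30·5.2/60.7 = -2.5700 → s = 27.4300

θ=253.7°: 14.5805
θ=258.6°: 22.2734
θ=278.5°: 38.8428
θ=304.5°: 27.4300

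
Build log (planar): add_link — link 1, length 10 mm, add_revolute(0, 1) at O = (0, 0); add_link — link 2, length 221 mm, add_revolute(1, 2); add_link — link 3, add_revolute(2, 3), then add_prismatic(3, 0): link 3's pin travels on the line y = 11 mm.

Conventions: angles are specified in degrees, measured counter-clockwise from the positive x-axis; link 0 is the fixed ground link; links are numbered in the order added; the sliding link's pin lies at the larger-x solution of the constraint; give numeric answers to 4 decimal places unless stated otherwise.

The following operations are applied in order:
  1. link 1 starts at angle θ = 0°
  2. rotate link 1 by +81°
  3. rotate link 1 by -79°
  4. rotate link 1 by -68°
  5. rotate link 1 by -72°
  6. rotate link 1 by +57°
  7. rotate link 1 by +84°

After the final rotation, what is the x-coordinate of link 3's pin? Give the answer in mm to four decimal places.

geometry: r = 10 mm, L = 221 mm, e = 11 mm; θ starts at 0°
rotate link 1 by +81°: θ ← 0° +81° = 81°
rotate link 1 by -79°: θ ← 81° -79° = 2°
rotate link 1 by -68°: θ ← 2° -68° = -66°
rotate link 1 by -72°: θ ← -66° -72° = -138°
rotate link 1 by +57°: θ ← -138° +57° = -81°
rotate link 1 by +84°: θ ← -81° +84° = 3°
crank pin P = (r cos θ, r sin θ) = (9.986295, 0.523360)
h = r sin θ − e = 0.523360 − 11 = -10.476640
x = r cos θ + √(L² − h²) = 9.986295 + 220.751535 = 230.737830

230.7378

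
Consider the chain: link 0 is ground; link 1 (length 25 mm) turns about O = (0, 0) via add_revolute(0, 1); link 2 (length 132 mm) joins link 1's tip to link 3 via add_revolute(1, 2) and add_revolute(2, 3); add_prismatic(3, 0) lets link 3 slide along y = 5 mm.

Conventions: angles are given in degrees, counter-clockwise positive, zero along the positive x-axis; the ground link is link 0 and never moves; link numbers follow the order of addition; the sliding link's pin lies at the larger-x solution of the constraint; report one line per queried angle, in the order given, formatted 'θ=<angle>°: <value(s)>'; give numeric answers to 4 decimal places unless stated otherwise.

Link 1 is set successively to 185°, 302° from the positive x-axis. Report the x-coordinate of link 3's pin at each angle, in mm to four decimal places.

geometry: r = 25 mm, L = 132 mm, e = 5 mm
θ=185°: crank pin P = (r cos θ, r sin θ) = (-24.904867, -2.178894)
θ=185°: h = r sin θ − e = -2.178894 − 5 = -7.178894
θ=185°: x = r cos θ + √(L² − h²) = -24.904867 + 131.804641 = 106.899774
θ=302°: crank pin P = (r cos θ, r sin θ) = (13.247982, -21.201202)
θ=302°: h = r sin θ − e = -21.201202 − 5 = -26.201202
θ=302°: x = r cos θ + √(L² − h²) = 13.247982 + 129.373479 = 142.621460

θ=185°: 106.8998
θ=302°: 142.6215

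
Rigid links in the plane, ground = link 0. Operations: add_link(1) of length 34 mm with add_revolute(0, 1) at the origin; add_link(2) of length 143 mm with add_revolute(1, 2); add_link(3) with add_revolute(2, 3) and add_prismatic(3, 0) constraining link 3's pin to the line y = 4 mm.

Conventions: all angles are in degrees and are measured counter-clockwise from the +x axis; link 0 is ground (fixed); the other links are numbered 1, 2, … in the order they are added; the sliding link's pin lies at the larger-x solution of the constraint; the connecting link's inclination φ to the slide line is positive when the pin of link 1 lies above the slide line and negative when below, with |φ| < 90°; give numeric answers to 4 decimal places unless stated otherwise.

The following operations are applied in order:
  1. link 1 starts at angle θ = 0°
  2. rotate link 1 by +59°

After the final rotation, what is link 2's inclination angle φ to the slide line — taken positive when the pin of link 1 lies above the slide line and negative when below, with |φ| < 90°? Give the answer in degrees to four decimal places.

geometry: r = 34 mm, L = 143 mm, e = 4 mm; θ starts at 0°
rotate link 1 by +59°: θ ← 0° +59° = 59°
h = r sin θ − e = 29.143688 − 4 = 25.143688
sin φ = h / L = 25.143688 / 143 = 0.17582999
φ = arcsin(0.17582999) = 10.126962°

10.1270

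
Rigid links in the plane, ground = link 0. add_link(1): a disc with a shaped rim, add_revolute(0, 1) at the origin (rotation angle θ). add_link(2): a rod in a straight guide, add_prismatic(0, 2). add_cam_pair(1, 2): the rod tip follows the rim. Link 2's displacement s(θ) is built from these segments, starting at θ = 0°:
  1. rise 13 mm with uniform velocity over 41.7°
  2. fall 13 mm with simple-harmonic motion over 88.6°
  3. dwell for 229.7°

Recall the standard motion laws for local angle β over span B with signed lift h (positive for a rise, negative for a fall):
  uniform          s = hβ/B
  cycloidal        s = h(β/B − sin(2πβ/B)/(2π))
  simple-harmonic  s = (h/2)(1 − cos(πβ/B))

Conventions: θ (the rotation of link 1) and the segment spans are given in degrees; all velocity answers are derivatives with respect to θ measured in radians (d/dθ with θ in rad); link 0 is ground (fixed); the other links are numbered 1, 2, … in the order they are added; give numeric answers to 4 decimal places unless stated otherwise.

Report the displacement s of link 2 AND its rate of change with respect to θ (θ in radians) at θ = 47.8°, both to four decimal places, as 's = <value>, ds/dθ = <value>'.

segment 1 (0° to 41.7°, uniform, h = 13) is passed completely: s = 0.0000 + (13) = 13.0000
θ = 47.8° falls in segment 2 (41.7° to 130.3°, simple-harmonic, h = -13): β = 47.8 − 41.7 = 6.1°, B = 88.6°; Δs = -13/2·(1 − cos(π·0.0688)) = -0.1515; s = 13.0000 − 0.1515 = 12.8485
velocity in seg [41.7°–130.3°] (simple-harmonic), θ in radians: β = 6.1° = 0.1065 rad, B = 88.6° = 1.5464 rad; ds/dθ = (πh/(2B)) sin(πβ/B) = (π·(-13)/(2·1.5464)) sin(π·0.0688) = -2.834044 mm/rad

s = 12.8485, ds/dθ = -2.8340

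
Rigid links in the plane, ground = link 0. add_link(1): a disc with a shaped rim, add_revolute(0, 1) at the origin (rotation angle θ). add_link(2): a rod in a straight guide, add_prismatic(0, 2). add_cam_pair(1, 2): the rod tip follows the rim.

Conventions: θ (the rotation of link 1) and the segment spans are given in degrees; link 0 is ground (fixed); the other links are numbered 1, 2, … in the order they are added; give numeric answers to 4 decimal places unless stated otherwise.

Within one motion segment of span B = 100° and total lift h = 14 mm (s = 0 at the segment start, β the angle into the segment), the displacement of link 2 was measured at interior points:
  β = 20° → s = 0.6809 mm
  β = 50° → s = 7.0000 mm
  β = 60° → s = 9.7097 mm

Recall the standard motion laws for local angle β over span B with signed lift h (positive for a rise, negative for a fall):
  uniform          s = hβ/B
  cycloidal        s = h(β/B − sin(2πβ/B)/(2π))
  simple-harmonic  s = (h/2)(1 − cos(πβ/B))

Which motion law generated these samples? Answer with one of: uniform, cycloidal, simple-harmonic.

candidates at β/B = r: uniform s = h·r (linear in β); cycloidal s = h·(r − sin(2πr)/(2π)); simple-harmonic s = (h/2)(1 − cos(πr))
β=20°: printed 0.6809 | uniform 2.8000, cycloidal 0.6809, simple-harmonic 1.3369
β=50°: printed 7.0000 | uniform 7.0000, cycloidal 7.0000, simple-harmonic 7.0000
β=60°: printed 9.7097 | uniform 8.4000, cycloidal 9.7097, simple-harmonic 9.1631
only one law matches every sample → cycloidal

cycloidal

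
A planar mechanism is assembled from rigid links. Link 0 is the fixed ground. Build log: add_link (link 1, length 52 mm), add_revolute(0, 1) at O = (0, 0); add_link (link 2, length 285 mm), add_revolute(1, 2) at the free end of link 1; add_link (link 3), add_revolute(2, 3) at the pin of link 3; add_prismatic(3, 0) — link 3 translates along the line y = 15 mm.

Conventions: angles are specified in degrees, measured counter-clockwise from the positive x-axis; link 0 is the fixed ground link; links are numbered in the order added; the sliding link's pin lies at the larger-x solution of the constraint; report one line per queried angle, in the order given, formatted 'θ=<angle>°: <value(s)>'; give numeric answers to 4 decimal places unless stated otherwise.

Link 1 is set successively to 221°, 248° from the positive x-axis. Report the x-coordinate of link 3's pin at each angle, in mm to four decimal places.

geometry: r = 52 mm, L = 285 mm, e = 15 mm
θ=221°: crank pin P = (r cos θ, r sin θ) = (-39.244898, -34.115070)
θ=221°: h = r sin θ − e = -34.115070 − 15 = -49.115070
θ=221°: x = r cos θ + √(L² − h²) = -39.244898 + 280.736015 = 241.491117
θ=248°: crank pin P = (r cos θ, r sin θ) = (-19.479543, -48.213560)
θ=248°: h = r sin θ − e = -48.213560 − 15 = -63.213560
θ=248°: x = r cos θ + √(L² − h²) = -19.479543 + 277.901144 = 258.421601

θ=221°: 241.4911
θ=248°: 258.4216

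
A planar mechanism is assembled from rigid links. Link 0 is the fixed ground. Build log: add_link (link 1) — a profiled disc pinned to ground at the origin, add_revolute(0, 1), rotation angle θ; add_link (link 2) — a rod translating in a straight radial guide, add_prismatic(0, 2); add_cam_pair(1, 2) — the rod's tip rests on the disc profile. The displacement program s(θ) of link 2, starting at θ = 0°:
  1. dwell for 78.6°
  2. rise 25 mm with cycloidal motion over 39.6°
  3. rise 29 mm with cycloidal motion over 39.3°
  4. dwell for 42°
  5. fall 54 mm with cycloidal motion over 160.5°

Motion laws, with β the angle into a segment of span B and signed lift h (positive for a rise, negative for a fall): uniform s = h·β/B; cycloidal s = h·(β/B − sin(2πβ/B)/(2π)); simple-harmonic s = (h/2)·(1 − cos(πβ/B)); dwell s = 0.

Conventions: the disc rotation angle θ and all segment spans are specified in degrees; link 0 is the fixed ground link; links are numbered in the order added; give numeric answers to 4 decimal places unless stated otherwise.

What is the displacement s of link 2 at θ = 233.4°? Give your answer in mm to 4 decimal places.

seg 1 [0°–78.6°] dwell: s stays 0.0000
seg 2 [78.6°–118.2°] cycloidal, h=25: full span → s += 25 → s = 25.0000
seg 3 [118.2°–157.5°] cycloidal, h=29: full span → s += 29 → s = 54.0000
seg 4 [157.5°–199.5°] dwell: s stays 54.0000
seg 5 [199.5°–360°] cycloidal, h=-54: θ=233.4° here. β=33.9, B=160.5. -54·(0.2112 − sin(2π·0.2112)/(2π)) = -3.0652 → s = 50.9348

50.9348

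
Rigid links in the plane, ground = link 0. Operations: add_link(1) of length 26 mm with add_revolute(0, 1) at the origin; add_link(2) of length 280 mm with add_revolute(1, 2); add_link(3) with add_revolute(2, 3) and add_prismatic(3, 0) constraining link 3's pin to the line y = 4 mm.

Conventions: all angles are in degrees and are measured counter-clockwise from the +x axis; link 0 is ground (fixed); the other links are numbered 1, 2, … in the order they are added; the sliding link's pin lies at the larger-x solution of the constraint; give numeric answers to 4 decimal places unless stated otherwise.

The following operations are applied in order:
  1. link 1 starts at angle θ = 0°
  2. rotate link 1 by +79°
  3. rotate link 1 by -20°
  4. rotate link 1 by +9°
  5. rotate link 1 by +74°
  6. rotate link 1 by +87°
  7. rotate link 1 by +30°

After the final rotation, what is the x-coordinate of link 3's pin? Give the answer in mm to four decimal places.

geometry: r = 26 mm, L = 280 mm, e = 4 mm; θ starts at 0°
rotate link 1 by +79°: θ ← 0° +79° = 79°
rotate link 1 by -20°: θ ← 79° -20° = 59°
rotate link 1 by +9°: θ ← 59° +9° = 68°
rotate link 1 by +74°: θ ← 68° +74° = 142°
rotate link 1 by +87°: θ ← 142° +87° = 229°
rotate link 1 by +30°: θ ← 229° +30° = 259°
crank pin P = (r cos θ, r sin θ) = (-4.961034, -25.522307)
h = r sin θ − e = -25.522307 − 4 = -29.522307
x = r cos θ + √(L² − h²) = -4.961034 + 278.439281 = 273.478247

273.4782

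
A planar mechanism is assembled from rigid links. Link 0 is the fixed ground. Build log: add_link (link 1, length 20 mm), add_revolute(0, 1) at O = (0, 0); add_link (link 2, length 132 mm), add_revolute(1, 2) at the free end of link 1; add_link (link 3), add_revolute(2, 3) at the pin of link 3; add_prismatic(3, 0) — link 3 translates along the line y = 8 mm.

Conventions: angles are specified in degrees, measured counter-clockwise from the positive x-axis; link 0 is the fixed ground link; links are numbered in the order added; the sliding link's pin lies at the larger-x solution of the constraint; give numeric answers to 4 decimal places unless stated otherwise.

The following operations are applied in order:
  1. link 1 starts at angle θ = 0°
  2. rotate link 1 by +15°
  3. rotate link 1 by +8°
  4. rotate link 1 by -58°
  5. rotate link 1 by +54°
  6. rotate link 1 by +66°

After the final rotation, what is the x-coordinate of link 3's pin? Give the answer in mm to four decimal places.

geometry: r = 20 mm, L = 132 mm, e = 8 mm; θ starts at 0°
rotate link 1 by +15°: θ ← 0° +15° = 15°
rotate link 1 by +8°: θ ← 15° +8° = 23°
rotate link 1 by -58°: θ ← 23° -58° = -35°
rotate link 1 by +54°: θ ← -35° +54° = 19°
rotate link 1 by +66°: θ ← 19° +66° = 85°
crank pin P = (r cos θ, r sin θ) = (1.743115, 19.923894)
h = r sin θ − e = 19.923894 − 8 = 11.923894
x = r cos θ + √(L² − h²) = 1.743115 + 131.460339 = 133.203454

133.2035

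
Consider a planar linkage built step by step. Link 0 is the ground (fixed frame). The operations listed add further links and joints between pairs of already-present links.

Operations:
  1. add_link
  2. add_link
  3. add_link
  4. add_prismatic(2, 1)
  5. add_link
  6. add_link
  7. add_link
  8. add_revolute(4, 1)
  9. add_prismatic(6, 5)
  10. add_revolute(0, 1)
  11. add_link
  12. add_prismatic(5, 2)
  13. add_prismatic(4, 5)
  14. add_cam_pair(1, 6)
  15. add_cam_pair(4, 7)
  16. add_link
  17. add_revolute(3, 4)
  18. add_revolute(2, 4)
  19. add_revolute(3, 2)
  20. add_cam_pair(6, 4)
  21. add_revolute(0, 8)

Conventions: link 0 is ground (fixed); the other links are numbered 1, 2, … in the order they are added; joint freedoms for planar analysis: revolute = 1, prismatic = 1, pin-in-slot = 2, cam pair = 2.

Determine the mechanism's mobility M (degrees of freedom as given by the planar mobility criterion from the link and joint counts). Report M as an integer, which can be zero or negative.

L=1 J1=0 J2=0
add link → L=2 J1=0 J2=0
add link → L=3 J1=0 J2=0
add link → L=4 J1=0 J2=0
P@2,1 dof=1 J1 → L=4 J1=1 J2=0
add link → L=5 J1=1 J2=0
add link → L=6 J1=1 J2=0
add link → L=7 J1=1 J2=0
R@4,1 dof=1 J1 → L=7 J1=2 J2=0
P@6,5 dof=1 J1 → L=7 J1=3 J2=0
R@0,1 dof=1 J1 → L=7 J1=4 J2=0
add link → L=8 J1=4 J2=0
P@5,2 dof=1 J1 → L=8 J1=5 J2=0
P@4,5 dof=1 J1 → L=8 J1=6 J2=0
C@1,6 dof=2 J2 → L=8 J1=6 J2=1
C@4,7 dof=2 J2 → L=8 J1=6 J2=2
add link → L=9 J1=6 J2=2
R@3,4 dof=1 J1 → L=9 J1=7 J2=2
R@2,4 dof=1 J1 → L=9 J1=8 J2=2
R@3,2 dof=1 J1 → L=9 J1=9 J2=2
C@6,4 dof=2 J2 → L=9 J1=9 J2=3
R@0,8 dof=1 J1 → L=9 J1=10 J2=3
M=3(L−1)−2J1−J2=3·8−2·10−3=1

M = 1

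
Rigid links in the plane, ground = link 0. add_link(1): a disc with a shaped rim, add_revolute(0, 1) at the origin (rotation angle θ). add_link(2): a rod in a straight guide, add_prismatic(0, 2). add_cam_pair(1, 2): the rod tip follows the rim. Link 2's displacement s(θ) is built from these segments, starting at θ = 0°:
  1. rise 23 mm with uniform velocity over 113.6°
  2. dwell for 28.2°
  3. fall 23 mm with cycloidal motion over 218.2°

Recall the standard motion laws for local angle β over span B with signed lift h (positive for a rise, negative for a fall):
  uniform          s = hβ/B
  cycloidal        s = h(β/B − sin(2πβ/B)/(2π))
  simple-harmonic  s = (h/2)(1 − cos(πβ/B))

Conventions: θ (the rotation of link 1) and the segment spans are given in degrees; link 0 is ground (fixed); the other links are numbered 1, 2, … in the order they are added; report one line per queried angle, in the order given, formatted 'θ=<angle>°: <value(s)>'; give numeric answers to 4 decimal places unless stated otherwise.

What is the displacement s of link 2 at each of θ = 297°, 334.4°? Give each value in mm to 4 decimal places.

segment 1 (0° to 113.6°, uniform, h = 23) is passed completely: s = 0.0000 + (23) = 23.0000
segment 2 (113.6° to 141.8°, dwell): s unchanged at 23.0000
θ = 297° falls in segment 3 (141.8° to 360°, cycloidal, h = -23): β = 297 − 141.8 = 155.2°, B = 218.2°; Δs = -23·(0.7113 − sin(2π·0.7113)/(2π)) = -19.9120; s = 23.0000 − 19.9120 = 3.0880
θ = 334.4° falls in segment 3 (141.8° to 360°, cycloidal, h = -23): β = 334.4 − 141.8 = 192.6°, B = 218.2°; Δs = -23·(0.8827 − sin(2π·0.8827)/(2π)) = -22.7622; s = 23.0000 − 22.7622 = 0.2378

θ=297°: 3.0880
θ=334.4°: 0.2378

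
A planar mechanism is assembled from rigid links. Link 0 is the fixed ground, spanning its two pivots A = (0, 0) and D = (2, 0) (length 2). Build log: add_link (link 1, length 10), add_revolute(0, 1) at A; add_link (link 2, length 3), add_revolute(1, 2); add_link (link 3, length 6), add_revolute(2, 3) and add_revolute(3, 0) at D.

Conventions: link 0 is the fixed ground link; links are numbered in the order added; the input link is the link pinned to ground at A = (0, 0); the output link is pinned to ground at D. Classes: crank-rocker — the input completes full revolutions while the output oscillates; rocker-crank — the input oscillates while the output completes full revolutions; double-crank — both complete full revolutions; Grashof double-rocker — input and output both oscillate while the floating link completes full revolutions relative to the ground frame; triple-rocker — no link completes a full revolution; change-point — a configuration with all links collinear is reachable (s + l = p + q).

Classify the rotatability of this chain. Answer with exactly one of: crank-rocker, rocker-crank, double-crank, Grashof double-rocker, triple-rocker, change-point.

lengths: ground=2, input=10, coupler=3, output=6
sorted: s=2 (shortest), l=10 (longest), p+q=9
s + l = 12 vs p + q = 9
s + l > p + q → non-Grashof → no link fully rotates → triple-rocker

triple-rocker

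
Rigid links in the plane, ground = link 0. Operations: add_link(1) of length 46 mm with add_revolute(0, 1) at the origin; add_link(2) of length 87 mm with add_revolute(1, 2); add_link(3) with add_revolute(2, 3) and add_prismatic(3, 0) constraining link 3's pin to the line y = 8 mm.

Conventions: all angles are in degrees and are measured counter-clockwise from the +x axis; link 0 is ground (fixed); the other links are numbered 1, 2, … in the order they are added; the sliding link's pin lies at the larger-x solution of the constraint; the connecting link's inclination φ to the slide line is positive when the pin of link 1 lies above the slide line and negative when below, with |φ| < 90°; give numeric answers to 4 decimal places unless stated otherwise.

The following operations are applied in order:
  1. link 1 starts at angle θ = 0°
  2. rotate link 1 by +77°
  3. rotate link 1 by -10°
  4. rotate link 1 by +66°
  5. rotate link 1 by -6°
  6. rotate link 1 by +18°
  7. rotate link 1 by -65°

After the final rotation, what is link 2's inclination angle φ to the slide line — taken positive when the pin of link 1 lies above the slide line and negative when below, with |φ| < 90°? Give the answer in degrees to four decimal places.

geometry: r = 46 mm, L = 87 mm, e = 8 mm; θ starts at 0°
rotate link 1 by +77°: θ ← 0° +77° = 77°
rotate link 1 by -10°: θ ← 77° -10° = 67°
rotate link 1 by +66°: θ ← 67° +66° = 133°
rotate link 1 by -6°: θ ← 133° -6° = 127°
rotate link 1 by +18°: θ ← 127° +18° = 145°
rotate link 1 by -65°: θ ← 145° -65° = 80°
h = r sin θ − e = 45.301157 − 8 = 37.301157
sin φ = h / L = 37.301157 / 87 = 0.42874893
φ = arcsin(0.42874893) = 25.388190°

25.3882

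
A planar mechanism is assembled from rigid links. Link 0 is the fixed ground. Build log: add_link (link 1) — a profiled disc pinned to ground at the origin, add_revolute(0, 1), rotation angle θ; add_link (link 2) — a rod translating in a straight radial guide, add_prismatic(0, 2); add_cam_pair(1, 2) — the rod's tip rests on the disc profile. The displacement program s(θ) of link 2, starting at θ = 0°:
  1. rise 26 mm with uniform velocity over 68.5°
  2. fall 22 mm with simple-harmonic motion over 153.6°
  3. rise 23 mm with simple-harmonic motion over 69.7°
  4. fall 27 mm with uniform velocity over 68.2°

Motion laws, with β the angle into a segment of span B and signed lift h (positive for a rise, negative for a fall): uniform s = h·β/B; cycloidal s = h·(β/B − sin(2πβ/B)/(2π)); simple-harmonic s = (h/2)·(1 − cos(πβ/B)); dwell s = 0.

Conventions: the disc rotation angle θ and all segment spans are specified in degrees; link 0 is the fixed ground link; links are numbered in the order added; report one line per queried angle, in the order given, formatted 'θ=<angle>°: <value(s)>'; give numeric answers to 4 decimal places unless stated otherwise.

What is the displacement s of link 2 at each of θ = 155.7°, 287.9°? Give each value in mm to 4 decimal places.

seg 1 [0°–68.5°] uniform, h=26: full span → s += 26 → s = 26.0000
seg 2 [68.5°–222.1°] simple-harmonic, h=-22: θ=155.7° here. β=87.2, B=153.6. -22/2·(1 − cos(π·0.5677)) = -13.3222 → s = 12.6778
seg 2 [68.5°–222.1°] simple-harmonic, h=-22: full span → s += -22 → s = 4.0000
seg 3 [222.1°–291.8°] simple-harmonic, h=23: θ=287.9° here. β=65.8, B=69.7. 23/2·(1 − cos(π·0.9440)) = 22.8228 → s = 26.8228

θ=155.7°: 12.6778
θ=287.9°: 26.8228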